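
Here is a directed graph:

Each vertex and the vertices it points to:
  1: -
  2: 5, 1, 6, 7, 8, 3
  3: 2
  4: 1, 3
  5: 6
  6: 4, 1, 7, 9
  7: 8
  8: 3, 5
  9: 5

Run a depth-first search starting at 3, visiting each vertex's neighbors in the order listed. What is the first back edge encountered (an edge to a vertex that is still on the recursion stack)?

4→3

DFS from 3 (visiting each vertex's neighbors in the order listed); mark gray on enter, black on exit:
3 gray
  2 gray
    5 gray
      6 gray
        4 gray
          1 gray
          1 black
          4→3: 3 is gray → back edge
First back edge: 4 → 3.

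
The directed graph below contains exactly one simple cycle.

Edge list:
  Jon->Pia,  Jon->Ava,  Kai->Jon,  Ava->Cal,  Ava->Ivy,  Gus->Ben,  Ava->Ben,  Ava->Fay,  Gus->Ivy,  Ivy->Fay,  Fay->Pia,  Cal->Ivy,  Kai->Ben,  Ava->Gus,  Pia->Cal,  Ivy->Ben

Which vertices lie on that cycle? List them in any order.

DFS with gray/black marking from Cal:
Cal gray
  Ivy gray
    Ben gray
    Ben black
    Fay gray
      Pia gray
        Pia→Cal: Cal is gray → back edge
Back edge closes the cycle Cal → Ivy → Fay → Pia → Cal; its vertices are {Cal, Fay, Ivy, Pia}.

Cal, Fay, Ivy, Pia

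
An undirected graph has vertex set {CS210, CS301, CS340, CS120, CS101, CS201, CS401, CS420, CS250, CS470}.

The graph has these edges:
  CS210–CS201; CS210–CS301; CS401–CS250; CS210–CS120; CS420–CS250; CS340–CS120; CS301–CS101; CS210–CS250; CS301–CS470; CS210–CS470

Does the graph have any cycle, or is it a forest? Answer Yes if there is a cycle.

DFS, tracking each vertex's parent; an edge to a visited non-parent vertex closes a cycle.
Start from CS250:
visit CS250 (parent –)
  visit CS401 (parent CS250)
    CS401–CS250: parent, skip
  visit CS210 (parent CS250)
    visit CS301 (parent CS210)
      visit CS470 (parent CS301)
        CS470–CS301: parent, skip
        CS470–CS210: CS210 visited and ≠ parent → cycle
Cycle: CS210 – CS301 – CS470 – CS210.

Yes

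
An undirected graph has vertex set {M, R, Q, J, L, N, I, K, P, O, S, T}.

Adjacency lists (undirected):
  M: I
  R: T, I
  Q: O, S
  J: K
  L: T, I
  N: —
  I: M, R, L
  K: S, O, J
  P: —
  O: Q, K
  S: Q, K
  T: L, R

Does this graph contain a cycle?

Yes

DFS, tracking each vertex's parent; an edge to a visited non-parent vertex closes a cycle.
Start from R:
visit R (parent –)
  visit T (parent R)
    visit L (parent T)
      L–T: parent, skip
      visit I (parent L)
        visit M (parent I)
          M–I: parent, skip
        I–R: R visited and ≠ parent → cycle
Cycle: R – T – L – I – R.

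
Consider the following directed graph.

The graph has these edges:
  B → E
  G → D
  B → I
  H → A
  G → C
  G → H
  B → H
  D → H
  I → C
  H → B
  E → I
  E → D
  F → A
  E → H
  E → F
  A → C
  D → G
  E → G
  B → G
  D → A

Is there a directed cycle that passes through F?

No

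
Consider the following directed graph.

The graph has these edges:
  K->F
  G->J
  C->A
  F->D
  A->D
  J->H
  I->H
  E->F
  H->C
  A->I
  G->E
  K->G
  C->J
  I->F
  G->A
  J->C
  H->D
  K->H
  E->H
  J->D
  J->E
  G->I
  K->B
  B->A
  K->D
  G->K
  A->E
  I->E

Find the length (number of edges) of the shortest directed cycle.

For each vertex v, BFS finds the shortest path from v back to v.
The shortest such closed walk is K → G → K, length 2.

2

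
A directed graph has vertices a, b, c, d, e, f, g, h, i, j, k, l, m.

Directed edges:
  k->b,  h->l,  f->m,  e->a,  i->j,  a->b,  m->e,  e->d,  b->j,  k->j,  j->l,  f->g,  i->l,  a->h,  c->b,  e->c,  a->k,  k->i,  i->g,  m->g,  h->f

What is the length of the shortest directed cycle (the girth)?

For each vertex v, BFS finds the shortest path from v back to v.
The shortest such closed walk is e → a → h → f → m → e, length 5.

5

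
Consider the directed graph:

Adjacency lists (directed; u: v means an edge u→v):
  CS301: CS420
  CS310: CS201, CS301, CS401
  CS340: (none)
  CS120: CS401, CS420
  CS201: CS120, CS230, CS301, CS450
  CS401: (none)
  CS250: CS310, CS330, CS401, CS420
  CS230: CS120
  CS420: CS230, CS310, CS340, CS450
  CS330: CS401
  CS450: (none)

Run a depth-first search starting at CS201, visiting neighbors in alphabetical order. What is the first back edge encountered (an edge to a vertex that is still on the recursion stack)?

CS230->CS120

DFS from CS201 (visiting neighbors in alphabetical order); mark gray on enter, black on exit:
CS201 gray
  CS120 gray
    CS401 gray
    CS401 black
    CS420 gray
      CS230 gray
        CS230→CS120: CS120 is gray → back edge
First back edge: CS230 → CS120.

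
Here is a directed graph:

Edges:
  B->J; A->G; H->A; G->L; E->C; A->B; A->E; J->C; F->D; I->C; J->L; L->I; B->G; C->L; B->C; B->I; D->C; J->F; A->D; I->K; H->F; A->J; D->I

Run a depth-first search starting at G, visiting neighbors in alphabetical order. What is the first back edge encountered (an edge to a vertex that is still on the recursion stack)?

C->L

DFS from G (visiting neighbors in alphabetical order); mark gray on enter, black on exit:
G gray
  L gray
    I gray
      C gray
        C→L: L is gray → back edge
First back edge: C → L.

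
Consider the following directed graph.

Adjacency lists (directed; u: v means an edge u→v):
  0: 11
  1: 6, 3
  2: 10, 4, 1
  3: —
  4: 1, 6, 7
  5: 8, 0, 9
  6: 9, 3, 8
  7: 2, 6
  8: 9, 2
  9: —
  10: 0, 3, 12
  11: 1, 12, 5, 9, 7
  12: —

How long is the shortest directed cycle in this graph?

For each vertex v, BFS finds the shortest path from v back to v.
The shortest such closed walk is 2 → 4 → 7 → 2, length 3.

3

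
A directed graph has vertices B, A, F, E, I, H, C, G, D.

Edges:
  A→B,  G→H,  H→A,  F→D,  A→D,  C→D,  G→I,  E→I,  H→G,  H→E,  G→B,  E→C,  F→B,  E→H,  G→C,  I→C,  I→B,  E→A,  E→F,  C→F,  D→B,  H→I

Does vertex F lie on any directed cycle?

F lies on a cycle iff there is a path from F back to itself.
Exploring from F, it never reaches itself; equivalently, its strongly connected component is a singleton.

No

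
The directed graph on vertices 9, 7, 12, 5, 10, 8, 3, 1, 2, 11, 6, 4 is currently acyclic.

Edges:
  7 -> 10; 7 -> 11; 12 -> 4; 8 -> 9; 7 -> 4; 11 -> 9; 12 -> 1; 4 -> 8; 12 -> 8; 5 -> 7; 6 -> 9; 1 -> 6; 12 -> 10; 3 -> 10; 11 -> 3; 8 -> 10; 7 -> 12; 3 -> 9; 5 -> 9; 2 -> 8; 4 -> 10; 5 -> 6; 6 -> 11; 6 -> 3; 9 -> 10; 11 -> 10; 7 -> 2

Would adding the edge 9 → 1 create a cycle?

Adding 9→1 creates a cycle iff 1 can already reach 9.
Path from 1: 1 → 6 → 9.
So 1 → … → 9 → 1 is a cycle.

Yes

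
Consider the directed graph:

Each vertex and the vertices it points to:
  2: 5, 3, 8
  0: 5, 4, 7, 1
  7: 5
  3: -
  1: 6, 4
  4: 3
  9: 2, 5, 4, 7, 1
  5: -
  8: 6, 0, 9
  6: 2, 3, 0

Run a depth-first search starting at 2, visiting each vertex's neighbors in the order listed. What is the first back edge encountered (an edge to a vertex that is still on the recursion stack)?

6->2

DFS from 2 (visiting each vertex's neighbors in the order listed); mark gray on enter, black on exit:
2 gray
  5 gray
  5 black
  3 gray
  3 black
  8 gray
    6 gray
      6→2: 2 is gray → back edge
First back edge: 6 → 2.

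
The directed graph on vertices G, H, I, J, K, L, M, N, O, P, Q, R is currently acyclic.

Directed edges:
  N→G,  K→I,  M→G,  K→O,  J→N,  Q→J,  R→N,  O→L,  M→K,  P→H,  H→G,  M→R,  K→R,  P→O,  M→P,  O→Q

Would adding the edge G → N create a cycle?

Adding G→N creates a cycle iff N can already reach G.
Path from N: N → G.
So N → … → G → N is a cycle.

Yes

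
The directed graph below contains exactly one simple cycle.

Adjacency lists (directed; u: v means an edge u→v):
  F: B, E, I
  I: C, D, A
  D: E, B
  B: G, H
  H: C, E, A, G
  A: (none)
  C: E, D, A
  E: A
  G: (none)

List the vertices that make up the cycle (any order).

B, C, D, H

DFS with gray/black marking from B:
B gray
  G gray
  G black
  H gray
    C gray
      E gray
        A gray
        A black
      E black
      D gray
        D→E: E black — skip
        D→B: B is gray → back edge
Back edge closes the cycle B → H → C → D → B; its vertices are {B, C, D, H}.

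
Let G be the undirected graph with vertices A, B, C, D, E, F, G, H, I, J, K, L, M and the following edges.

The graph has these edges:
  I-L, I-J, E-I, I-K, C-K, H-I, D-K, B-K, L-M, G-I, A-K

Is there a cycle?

No

DFS, tracking each vertex's parent; an edge to a visited non-parent vertex closes a cycle.
Start from L:
visit L (parent –)
  visit M (parent L)
    M–L: parent, skip
  visit I (parent L)
    visit K (parent I)
      visit B (parent K)
        B–K: parent, skip
      visit A (parent K)
        A–K: parent, skip
      K–I: parent, skip
      visit C (parent K)
        C–K: parent, skip
      visit D (parent K)
        D–K: parent, skip
    visit E (parent I)
      E–I: parent, skip
    visit G (parent I)
      G–I: parent, skip
    I–L: parent, skip
    visit H (parent I)
      H–I: parent, skip
    visit J (parent I)
      J–I: parent, skip
visit F (parent –)
No non-parent visited neighbor found — the graph is a forest.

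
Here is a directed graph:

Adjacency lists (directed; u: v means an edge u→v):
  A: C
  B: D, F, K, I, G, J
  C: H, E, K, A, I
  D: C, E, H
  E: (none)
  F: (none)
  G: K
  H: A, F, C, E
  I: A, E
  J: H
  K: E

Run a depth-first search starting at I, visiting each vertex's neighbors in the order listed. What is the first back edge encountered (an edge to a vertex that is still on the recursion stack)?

DFS from I (visiting each vertex's neighbors in the order listed); mark gray on enter, black on exit:
I gray
  A gray
    C gray
      H gray
        H→A: A is gray → back edge
First back edge: H → A.

H->A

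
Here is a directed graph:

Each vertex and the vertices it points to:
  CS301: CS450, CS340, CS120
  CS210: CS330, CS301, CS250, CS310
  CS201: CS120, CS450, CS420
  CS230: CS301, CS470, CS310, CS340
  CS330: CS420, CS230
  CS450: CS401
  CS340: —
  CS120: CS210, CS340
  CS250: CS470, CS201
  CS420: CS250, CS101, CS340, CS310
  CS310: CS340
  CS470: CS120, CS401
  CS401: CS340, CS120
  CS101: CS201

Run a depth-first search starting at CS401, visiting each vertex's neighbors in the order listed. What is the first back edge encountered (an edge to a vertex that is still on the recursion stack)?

CS470->CS120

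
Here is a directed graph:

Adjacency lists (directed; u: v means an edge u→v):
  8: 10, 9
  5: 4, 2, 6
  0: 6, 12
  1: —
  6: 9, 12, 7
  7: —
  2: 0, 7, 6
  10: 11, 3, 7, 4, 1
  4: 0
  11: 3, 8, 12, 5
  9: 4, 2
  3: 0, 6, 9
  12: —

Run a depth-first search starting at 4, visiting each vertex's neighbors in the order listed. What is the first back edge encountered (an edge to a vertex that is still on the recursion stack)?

DFS from 4 (visiting each vertex's neighbors in the order listed); mark gray on enter, black on exit:
4 gray
  0 gray
    6 gray
      9 gray
        9→4: 4 is gray → back edge
First back edge: 9 → 4.

9→4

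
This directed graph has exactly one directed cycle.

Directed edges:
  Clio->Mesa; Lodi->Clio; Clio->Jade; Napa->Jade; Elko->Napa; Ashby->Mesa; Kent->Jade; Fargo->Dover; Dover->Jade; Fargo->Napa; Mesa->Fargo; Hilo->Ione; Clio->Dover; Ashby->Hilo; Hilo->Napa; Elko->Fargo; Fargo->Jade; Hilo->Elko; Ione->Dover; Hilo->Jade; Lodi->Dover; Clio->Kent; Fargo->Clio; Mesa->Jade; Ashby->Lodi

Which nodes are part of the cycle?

DFS with gray/black marking from Clio:
Clio gray
  Dover gray
    Jade gray
    Jade black
  Dover black
  Clio→Jade: Jade black — skip
  Kent gray
    Kent→Jade: Jade black — skip
  Kent black
  Mesa gray
    Fargo gray
      Napa gray
        Napa→Jade: Jade black — skip
      Napa black
      Fargo→Clio: Clio is gray → back edge
Back edge closes the cycle Clio → Mesa → Fargo → Clio; its vertices are {Clio, Mesa, Fargo}.

Clio, Mesa, Fargo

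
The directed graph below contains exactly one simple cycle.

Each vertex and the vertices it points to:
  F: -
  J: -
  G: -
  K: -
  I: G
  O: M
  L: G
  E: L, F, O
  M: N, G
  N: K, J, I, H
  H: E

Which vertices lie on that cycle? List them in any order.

DFS with gray/black marking from N:
N gray
  K gray
  K black
  J gray
  J black
  I gray
    G gray
    G black
  I black
  H gray
    E gray
      L gray
        L→G: G black — skip
      L black
      F gray
      F black
      O gray
        M gray
          M→N: N is gray → back edge
Back edge closes the cycle N → H → E → O → M → N; its vertices are {E, H, M, N, O}.

E, H, M, N, O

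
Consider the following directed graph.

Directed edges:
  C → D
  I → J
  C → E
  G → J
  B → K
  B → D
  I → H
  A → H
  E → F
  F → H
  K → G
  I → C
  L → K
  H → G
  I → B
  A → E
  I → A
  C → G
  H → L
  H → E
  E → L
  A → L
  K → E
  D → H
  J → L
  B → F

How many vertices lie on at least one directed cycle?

7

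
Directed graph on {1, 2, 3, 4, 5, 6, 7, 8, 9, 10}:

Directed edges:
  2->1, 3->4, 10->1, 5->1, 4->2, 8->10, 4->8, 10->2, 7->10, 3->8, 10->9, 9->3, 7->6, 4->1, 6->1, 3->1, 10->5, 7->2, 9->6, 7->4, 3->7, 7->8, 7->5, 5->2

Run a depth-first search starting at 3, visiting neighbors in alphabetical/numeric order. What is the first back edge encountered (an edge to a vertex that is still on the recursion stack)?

9→3

DFS from 3 (visiting neighbors in alphabetical/numeric order); mark gray on enter, black on exit:
3 gray
  1 gray
  1 black
  4 gray
    4→1: 1 black — skip
    2 gray
      2→1: 1 black — skip
    2 black
    8 gray
      10 gray
        10→1: 1 black — skip
        10→2: 2 black — skip
        5 gray
          5→1: 1 black — skip
          5→2: 2 black — skip
        5 black
        9 gray
          9→3: 3 is gray → back edge
First back edge: 9 → 3.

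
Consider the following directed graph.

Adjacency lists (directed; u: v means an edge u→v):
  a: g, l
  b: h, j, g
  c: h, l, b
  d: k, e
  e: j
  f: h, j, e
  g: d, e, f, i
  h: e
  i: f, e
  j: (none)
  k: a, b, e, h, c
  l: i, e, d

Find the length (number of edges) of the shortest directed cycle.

For each vertex v, BFS finds the shortest path from v back to v.
The shortest such closed walk is k → b → g → d → k, length 4.

4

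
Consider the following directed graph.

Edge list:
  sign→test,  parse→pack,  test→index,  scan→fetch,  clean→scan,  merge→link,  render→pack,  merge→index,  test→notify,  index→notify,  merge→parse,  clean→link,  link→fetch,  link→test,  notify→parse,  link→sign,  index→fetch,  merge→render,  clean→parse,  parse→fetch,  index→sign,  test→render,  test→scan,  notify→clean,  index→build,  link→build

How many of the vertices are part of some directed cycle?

A vertex is on a directed cycle iff it belongs to a strongly connected component of size ≥ 2 (or has a self-loop).
The vertices on cycles are {link, sign, test, clean, index, notify} — 6 in total.

6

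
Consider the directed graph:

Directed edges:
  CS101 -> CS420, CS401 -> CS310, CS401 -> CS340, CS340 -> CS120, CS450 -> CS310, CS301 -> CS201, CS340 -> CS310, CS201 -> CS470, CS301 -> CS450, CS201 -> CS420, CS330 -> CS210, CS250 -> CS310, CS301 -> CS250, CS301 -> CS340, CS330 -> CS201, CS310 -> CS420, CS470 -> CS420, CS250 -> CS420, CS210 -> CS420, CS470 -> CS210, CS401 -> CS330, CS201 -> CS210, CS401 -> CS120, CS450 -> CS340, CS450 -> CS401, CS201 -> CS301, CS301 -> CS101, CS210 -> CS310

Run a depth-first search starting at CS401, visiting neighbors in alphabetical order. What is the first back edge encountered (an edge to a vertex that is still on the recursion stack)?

CS301→CS201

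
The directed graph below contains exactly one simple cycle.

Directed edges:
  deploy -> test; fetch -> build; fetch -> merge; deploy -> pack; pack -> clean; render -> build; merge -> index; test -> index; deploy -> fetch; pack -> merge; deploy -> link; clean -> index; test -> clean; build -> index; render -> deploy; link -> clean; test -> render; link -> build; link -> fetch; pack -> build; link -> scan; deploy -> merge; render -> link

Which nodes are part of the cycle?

test, deploy, render

DFS with gray/black marking from render:
render gray
  build gray
    index gray
    index black
  build black
  deploy gray
    test gray
      clean gray
        clean→index: index black — skip
      clean black
      test→render: render is gray → back edge
Back edge closes the cycle render → deploy → test → render; its vertices are {test, deploy, render}.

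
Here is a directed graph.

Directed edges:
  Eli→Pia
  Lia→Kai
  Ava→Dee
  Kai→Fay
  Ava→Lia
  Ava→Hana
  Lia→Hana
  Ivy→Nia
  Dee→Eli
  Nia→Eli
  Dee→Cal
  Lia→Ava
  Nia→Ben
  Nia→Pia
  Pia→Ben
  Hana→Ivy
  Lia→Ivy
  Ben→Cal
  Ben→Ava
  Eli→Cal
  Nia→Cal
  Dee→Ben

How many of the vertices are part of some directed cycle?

9

A vertex is on a directed cycle iff it belongs to a strongly connected component of size ≥ 2 (or has a self-loop).
The vertices on cycles are {Ava, Ben, Dee, Eli, Ivy, Lia, Nia, Pia, Hana} — 9 in total.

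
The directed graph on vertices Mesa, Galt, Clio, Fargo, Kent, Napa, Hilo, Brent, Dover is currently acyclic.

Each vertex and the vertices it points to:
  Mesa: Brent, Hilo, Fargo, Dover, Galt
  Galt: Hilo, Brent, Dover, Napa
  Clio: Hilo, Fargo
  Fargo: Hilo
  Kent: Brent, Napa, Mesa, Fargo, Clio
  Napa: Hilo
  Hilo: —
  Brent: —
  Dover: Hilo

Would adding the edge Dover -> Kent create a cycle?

Adding Dover→Kent creates a cycle iff Kent can already reach Dover.
Path from Kent: Kent → Mesa → Dover.
So Kent → … → Dover → Kent is a cycle.

Yes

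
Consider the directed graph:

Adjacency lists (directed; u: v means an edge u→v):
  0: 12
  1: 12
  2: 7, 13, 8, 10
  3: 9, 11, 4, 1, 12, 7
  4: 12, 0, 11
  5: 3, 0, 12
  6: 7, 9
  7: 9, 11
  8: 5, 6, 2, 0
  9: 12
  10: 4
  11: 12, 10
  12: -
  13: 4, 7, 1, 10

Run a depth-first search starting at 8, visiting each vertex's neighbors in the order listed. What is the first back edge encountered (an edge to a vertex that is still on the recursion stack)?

DFS from 8 (visiting each vertex's neighbors in the order listed); mark gray on enter, black on exit:
8 gray
  5 gray
    3 gray
      9 gray
        12 gray
        12 black
      9 black
      11 gray
        11→12: 12 black — skip
        10 gray
          4 gray
            4→12: 12 black — skip
            0 gray
              0→12: 12 black — skip
            0 black
            4→11: 11 is gray → back edge
First back edge: 4 → 11.

4->11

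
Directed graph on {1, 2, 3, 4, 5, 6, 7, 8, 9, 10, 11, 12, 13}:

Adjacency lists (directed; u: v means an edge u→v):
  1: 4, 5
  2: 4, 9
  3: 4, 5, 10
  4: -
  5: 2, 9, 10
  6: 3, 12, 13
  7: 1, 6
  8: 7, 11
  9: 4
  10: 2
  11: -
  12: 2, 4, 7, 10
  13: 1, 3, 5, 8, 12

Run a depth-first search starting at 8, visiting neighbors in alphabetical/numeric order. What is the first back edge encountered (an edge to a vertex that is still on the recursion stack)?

DFS from 8 (visiting neighbors in alphabetical/numeric order); mark gray on enter, black on exit:
8 gray
  7 gray
    1 gray
      4 gray
      4 black
      5 gray
        2 gray
          2→4: 4 black — skip
          9 gray
            9→4: 4 black — skip
          9 black
        2 black
        5→9: 9 black — skip
        10 gray
          10→2: 2 black — skip
        10 black
      5 black
    1 black
    6 gray
      3 gray
        3→4: 4 black — skip
        3→5: 5 black — skip
        3→10: 10 black — skip
      3 black
      12 gray
        12→2: 2 black — skip
        12→4: 4 black — skip
        12→7: 7 is gray → back edge
First back edge: 12 → 7.

12→7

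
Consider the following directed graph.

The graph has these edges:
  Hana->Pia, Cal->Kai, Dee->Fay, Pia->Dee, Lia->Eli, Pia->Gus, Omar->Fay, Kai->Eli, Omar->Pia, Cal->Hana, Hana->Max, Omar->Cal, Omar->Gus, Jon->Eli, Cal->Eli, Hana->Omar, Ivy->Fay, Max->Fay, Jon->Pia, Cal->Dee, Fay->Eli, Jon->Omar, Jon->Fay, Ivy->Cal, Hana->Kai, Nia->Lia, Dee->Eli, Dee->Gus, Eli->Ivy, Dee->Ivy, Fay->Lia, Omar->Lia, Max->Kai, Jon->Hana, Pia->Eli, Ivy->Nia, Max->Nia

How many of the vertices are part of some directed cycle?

12

A vertex is on a directed cycle iff it belongs to a strongly connected component of size ≥ 2 (or has a self-loop).
The vertices on cycles are {Cal, Dee, Eli, Fay, Ivy, Kai, Lia, Max, Nia, Pia, Hana, Omar} — 12 in total.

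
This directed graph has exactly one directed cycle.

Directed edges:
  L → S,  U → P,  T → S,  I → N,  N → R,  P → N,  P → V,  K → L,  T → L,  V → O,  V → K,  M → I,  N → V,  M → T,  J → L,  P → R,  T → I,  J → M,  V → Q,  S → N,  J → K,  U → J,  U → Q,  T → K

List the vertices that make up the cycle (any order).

K, L, N, S, V

DFS with gray/black marking from V:
V gray
  O gray
  O black
  K gray
    L gray
      S gray
        N gray
          R gray
          R black
          N→V: V is gray → back edge
Back edge closes the cycle V → K → L → S → N → V; its vertices are {K, L, N, S, V}.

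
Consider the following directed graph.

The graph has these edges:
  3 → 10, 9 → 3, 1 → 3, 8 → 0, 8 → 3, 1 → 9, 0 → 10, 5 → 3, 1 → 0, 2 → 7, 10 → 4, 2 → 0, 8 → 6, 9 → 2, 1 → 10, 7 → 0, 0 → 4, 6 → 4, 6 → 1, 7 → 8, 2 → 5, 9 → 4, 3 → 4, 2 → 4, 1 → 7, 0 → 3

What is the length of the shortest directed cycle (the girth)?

For each vertex v, BFS finds the shortest path from v back to v.
The shortest such closed walk is 7 → 8 → 6 → 1 → 7, length 4.

4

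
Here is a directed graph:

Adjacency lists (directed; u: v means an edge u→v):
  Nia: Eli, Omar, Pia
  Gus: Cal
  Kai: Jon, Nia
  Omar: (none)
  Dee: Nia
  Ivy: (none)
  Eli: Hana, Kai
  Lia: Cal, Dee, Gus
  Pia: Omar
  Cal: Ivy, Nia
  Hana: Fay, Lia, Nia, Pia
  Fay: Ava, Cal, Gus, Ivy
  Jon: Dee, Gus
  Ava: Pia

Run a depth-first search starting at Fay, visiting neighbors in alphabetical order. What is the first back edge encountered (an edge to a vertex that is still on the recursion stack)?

DFS from Fay (visiting neighbors in alphabetical order); mark gray on enter, black on exit:
Fay gray
  Ava gray
    Pia gray
      Omar gray
      Omar black
    Pia black
  Ava black
  Cal gray
    Ivy gray
    Ivy black
    Nia gray
      Eli gray
        Hana gray
          Hana→Fay: Fay is gray → back edge
First back edge: Hana → Fay.

Hana->Fay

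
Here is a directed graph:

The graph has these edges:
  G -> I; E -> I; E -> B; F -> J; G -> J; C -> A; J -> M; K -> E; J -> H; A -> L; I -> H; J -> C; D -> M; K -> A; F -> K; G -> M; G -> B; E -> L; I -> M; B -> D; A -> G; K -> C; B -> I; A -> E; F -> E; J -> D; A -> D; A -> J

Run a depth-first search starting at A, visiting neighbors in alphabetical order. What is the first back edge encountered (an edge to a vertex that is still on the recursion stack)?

DFS from A (visiting neighbors in alphabetical order); mark gray on enter, black on exit:
A gray
  D gray
    M gray
    M black
  D black
  E gray
    B gray
      B→D: D black — skip
      I gray
        H gray
        H black
        I→M: M black — skip
      I black
    B black
    E→I: I black — skip
    L gray
    L black
  E black
  G gray
    G→B: B black — skip
    G→I: I black — skip
    J gray
      C gray
        C→A: A is gray → back edge
First back edge: C → A.

C→A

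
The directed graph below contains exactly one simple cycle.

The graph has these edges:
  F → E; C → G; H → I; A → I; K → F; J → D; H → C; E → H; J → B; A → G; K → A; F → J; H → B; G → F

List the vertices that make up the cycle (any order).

C, E, F, G, H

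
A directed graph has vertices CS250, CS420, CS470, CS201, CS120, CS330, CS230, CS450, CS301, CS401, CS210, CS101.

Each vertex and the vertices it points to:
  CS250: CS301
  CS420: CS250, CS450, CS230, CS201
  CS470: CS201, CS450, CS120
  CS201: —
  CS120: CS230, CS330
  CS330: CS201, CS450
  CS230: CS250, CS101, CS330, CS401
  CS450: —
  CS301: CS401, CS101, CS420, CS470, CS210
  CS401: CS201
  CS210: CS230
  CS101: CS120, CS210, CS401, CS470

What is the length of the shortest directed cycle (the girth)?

3

For each vertex v, BFS finds the shortest path from v back to v.
The shortest such closed walk is CS301 → CS420 → CS250 → CS301, length 3.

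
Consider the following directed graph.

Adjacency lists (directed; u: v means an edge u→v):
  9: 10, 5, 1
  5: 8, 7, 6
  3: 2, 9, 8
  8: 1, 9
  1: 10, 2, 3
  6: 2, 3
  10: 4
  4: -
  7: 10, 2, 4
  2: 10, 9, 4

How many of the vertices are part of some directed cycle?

8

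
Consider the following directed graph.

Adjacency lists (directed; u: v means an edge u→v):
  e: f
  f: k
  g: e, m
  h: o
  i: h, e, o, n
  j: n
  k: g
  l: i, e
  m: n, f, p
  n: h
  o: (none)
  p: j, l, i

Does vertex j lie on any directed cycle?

No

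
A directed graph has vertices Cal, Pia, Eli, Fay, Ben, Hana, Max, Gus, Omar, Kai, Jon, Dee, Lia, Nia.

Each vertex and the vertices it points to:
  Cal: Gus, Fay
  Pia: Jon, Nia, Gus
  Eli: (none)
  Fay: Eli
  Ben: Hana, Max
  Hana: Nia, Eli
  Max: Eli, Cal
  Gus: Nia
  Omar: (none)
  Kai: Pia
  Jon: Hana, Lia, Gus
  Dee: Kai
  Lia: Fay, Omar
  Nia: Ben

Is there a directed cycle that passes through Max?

Yes

Max is on a cycle iff Max can reach itself via ≥1 edge.
Max → Cal → Gus → Nia → Ben → Max — yes.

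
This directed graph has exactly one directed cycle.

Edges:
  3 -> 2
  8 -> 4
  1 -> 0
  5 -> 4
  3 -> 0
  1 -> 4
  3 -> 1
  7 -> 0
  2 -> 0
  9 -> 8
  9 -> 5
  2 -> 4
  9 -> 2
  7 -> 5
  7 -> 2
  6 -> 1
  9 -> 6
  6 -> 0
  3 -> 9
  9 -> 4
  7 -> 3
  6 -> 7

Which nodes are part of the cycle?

DFS with gray/black marking from 9:
9 gray
  6 gray
    7 gray
      2 gray
        0 gray
        0 black
        4 gray
        4 black
      2 black
      5 gray
        5→4: 4 black — skip
      5 black
      3 gray
        1 gray
          1→4: 4 black — skip
          1→0: 0 black — skip
        1 black
        3→2: 2 black — skip
        3→0: 0 black — skip
        3→9: 9 is gray → back edge
Back edge closes the cycle 9 → 6 → 7 → 3 → 9; its vertices are {3, 6, 7, 9}.

3, 6, 7, 9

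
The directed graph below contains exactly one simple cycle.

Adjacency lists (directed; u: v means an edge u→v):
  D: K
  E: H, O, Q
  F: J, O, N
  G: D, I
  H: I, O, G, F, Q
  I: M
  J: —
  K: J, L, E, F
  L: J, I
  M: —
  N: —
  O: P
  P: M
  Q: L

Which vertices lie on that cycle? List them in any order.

DFS with gray/black marking from K:
K gray
  J gray
  J black
  L gray
    L→J: J black — skip
    I gray
      M gray
      M black
    I black
  L black
  E gray
    H gray
      H→I: I black — skip
      O gray
        P gray
          P→M: M black — skip
        P black
      O black
      G gray
        D gray
          D→K: K is gray → back edge
Back edge closes the cycle K → E → H → G → D → K; its vertices are {D, E, G, H, K}.

D, E, G, H, K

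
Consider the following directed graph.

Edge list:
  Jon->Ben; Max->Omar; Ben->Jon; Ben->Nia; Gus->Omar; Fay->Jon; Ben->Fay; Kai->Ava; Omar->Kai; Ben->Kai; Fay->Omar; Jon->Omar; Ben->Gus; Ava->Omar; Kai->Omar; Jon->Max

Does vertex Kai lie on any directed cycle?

Kai is on a cycle iff Kai can reach itself via ≥1 edge.
Kai → Omar → Kai — yes.

Yes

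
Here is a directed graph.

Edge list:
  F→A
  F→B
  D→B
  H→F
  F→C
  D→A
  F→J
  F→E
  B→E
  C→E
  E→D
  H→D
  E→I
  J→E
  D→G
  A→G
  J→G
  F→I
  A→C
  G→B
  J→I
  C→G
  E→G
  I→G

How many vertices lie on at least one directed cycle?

A vertex is on a directed cycle iff it belongs to a strongly connected component of size ≥ 2 (or has a self-loop).
The vertices on cycles are {A, B, C, D, E, G, I} — 7 in total.

7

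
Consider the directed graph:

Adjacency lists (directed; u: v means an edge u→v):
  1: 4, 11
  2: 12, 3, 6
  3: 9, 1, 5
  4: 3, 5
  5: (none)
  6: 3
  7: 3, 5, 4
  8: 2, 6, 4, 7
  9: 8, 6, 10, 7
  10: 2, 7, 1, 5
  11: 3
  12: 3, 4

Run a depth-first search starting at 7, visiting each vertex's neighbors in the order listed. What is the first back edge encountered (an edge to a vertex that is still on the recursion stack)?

12->3

DFS from 7 (visiting each vertex's neighbors in the order listed); mark gray on enter, black on exit:
7 gray
  3 gray
    9 gray
      8 gray
        2 gray
          12 gray
            12→3: 3 is gray → back edge
First back edge: 12 → 3.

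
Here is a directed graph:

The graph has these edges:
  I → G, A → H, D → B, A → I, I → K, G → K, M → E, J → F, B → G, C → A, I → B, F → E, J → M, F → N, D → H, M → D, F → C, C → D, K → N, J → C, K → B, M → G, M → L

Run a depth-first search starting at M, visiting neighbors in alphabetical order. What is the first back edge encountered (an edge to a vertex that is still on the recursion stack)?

K->B

DFS from M (visiting neighbors in alphabetical order); mark gray on enter, black on exit:
M gray
  D gray
    B gray
      G gray
        K gray
          K→B: B is gray → back edge
First back edge: K → B.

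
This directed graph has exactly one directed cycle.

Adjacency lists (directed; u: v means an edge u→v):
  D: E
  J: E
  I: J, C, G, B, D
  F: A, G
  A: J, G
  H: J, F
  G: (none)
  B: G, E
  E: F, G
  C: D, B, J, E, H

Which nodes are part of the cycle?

DFS with gray/black marking from F:
F gray
  A gray
    J gray
      E gray
        E→F: F is gray → back edge
Back edge closes the cycle F → A → J → E → F; its vertices are {A, E, F, J}.

A, E, F, J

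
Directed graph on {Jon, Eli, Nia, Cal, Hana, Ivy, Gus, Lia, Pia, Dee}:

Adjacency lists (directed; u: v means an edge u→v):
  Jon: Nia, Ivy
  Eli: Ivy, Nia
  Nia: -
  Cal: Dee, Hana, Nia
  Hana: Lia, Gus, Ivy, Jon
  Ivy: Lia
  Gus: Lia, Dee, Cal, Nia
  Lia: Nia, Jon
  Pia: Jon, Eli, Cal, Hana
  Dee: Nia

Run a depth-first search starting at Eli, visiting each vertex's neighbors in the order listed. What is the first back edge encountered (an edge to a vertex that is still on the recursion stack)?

Jon→Ivy

DFS from Eli (visiting each vertex's neighbors in the order listed); mark gray on enter, black on exit:
Eli gray
  Ivy gray
    Lia gray
      Nia gray
      Nia black
      Jon gray
        Jon→Nia: Nia black — skip
        Jon→Ivy: Ivy is gray → back edge
First back edge: Jon → Ivy.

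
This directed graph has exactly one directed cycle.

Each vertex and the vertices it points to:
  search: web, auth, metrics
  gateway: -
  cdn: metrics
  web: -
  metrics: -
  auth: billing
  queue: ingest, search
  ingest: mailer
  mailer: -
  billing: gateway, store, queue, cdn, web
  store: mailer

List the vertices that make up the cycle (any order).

auth, queue, search, billing

DFS with gray/black marking from billing:
billing gray
  gateway gray
  gateway black
  store gray
    mailer gray
    mailer black
  store black
  queue gray
    ingest gray
      ingest→mailer: mailer black — skip
    ingest black
    search gray
      web gray
      web black
      auth gray
        auth→billing: billing is gray → back edge
Back edge closes the cycle billing → queue → search → auth → billing; its vertices are {auth, queue, search, billing}.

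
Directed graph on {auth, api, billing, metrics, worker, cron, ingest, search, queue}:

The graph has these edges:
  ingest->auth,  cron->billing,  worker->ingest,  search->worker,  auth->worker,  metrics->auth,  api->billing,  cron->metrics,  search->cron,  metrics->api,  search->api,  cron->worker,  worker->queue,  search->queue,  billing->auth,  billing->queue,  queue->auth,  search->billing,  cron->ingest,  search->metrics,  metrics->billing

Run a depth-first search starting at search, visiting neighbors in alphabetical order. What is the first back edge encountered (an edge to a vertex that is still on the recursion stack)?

DFS from search (visiting neighbors in alphabetical order); mark gray on enter, black on exit:
search gray
  api gray
    billing gray
      auth gray
        worker gray
          ingest gray
            ingest→auth: auth is gray → back edge
First back edge: ingest → auth.

ingest->auth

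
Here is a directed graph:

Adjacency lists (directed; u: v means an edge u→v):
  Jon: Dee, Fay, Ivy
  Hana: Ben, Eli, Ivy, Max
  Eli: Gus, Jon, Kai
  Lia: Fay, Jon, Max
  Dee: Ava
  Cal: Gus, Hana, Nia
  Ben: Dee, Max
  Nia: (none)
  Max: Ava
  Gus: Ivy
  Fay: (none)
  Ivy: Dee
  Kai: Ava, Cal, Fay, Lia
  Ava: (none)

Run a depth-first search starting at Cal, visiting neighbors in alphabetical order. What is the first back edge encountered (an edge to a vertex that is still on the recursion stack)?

Kai->Cal

DFS from Cal (visiting neighbors in alphabetical order); mark gray on enter, black on exit:
Cal gray
  Gus gray
    Ivy gray
      Dee gray
        Ava gray
        Ava black
      Dee black
    Ivy black
  Gus black
  Hana gray
    Ben gray
      Ben→Dee: Dee black — skip
      Max gray
        Max→Ava: Ava black — skip
      Max black
    Ben black
    Eli gray
      Eli→Gus: Gus black — skip
      Jon gray
        Jon→Dee: Dee black — skip
        Fay gray
        Fay black
        Jon→Ivy: Ivy black — skip
      Jon black
      Kai gray
        Kai→Ava: Ava black — skip
        Kai→Cal: Cal is gray → back edge
First back edge: Kai → Cal.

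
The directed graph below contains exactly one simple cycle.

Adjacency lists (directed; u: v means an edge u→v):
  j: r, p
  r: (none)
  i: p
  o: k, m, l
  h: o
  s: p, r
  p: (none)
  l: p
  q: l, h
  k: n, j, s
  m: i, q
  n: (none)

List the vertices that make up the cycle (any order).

DFS with gray/black marking from o:
o gray
  k gray
    n gray
    n black
    j gray
      r gray
      r black
      p gray
      p black
    j black
    s gray
      s→p: p black — skip
      s→r: r black — skip
    s black
  k black
  m gray
    i gray
      i→p: p black — skip
    i black
    q gray
      l gray
        l→p: p black — skip
      l black
      h gray
        h→o: o is gray → back edge
Back edge closes the cycle o → m → q → h → o; its vertices are {h, m, o, q}.

h, m, o, q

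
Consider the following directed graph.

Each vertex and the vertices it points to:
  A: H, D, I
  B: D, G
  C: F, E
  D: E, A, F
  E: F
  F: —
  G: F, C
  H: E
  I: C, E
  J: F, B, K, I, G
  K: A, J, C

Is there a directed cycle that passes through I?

No

I lies on a cycle iff there is a path from I back to itself.
Exploring from I, it never reaches itself; equivalently, its strongly connected component is a singleton.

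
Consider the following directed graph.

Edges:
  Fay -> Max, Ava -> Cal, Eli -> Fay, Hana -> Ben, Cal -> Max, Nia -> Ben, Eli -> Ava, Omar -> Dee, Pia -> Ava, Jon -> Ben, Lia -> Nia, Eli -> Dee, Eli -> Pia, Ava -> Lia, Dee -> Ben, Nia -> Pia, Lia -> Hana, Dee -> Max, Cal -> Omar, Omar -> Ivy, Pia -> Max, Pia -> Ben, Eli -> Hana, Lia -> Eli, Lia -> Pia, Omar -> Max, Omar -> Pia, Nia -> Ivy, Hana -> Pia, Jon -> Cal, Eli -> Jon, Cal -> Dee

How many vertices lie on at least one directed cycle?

A vertex is on a directed cycle iff it belongs to a strongly connected component of size ≥ 2 (or has a self-loop).
The vertices on cycles are {Ava, Cal, Eli, Jon, Lia, Nia, Pia, Hana, Omar} — 9 in total.

9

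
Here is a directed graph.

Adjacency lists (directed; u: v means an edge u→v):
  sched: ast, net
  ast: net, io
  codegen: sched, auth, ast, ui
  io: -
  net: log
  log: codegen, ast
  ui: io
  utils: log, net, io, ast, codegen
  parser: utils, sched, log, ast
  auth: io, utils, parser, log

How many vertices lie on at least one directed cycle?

8

A vertex is on a directed cycle iff it belongs to a strongly connected component of size ≥ 2 (or has a self-loop).
The vertices on cycles are {ast, log, net, auth, sched, utils, parser, codegen} — 8 in total.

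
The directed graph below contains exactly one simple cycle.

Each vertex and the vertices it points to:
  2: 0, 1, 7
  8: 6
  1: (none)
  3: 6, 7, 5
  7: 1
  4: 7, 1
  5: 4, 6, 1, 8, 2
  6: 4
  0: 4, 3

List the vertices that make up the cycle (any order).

0, 2, 3, 5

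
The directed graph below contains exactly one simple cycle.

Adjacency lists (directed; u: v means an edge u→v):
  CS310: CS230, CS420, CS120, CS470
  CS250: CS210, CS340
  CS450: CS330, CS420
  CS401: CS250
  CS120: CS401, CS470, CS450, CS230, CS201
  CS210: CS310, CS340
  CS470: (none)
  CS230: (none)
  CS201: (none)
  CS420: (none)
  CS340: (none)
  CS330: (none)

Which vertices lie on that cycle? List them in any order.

CS120, CS210, CS250, CS310, CS401

DFS with gray/black marking from CS120:
CS120 gray
  CS401 gray
    CS250 gray
      CS210 gray
        CS310 gray
          CS230 gray
          CS230 black
          CS420 gray
          CS420 black
          CS310→CS120: CS120 is gray → back edge
Back edge closes the cycle CS120 → CS401 → CS250 → CS210 → CS310 → CS120; its vertices are {CS120, CS210, CS250, CS310, CS401}.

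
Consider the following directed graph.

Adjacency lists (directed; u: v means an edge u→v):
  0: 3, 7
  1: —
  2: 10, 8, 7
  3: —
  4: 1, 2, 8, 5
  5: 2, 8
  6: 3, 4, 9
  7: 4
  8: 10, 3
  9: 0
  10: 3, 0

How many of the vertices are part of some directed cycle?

A vertex is on a directed cycle iff it belongs to a strongly connected component of size ≥ 2 (or has a self-loop).
The vertices on cycles are {0, 2, 4, 5, 7, 8, 10} — 7 in total.

7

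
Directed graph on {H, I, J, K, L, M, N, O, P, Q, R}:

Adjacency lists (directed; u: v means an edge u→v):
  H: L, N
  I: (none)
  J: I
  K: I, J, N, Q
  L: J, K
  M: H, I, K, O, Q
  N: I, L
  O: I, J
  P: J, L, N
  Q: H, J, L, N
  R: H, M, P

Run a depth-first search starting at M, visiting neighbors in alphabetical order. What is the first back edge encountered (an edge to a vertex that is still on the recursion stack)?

N->L

DFS from M (visiting neighbors in alphabetical order); mark gray on enter, black on exit:
M gray
  H gray
    L gray
      J gray
        I gray
        I black
      J black
      K gray
        K→I: I black — skip
        K→J: J black — skip
        N gray
          N→I: I black — skip
          N→L: L is gray → back edge
First back edge: N → L.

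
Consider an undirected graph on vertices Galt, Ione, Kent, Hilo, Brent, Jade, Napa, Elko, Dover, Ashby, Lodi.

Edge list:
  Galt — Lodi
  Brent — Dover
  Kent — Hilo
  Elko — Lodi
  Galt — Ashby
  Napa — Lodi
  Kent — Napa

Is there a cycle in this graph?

DFS, tracking each vertex's parent; an edge to a visited non-parent vertex closes a cycle.
Start from Jade:
visit Jade (parent –)
visit Galt (parent –)
  visit Lodi (parent Galt)
    Lodi–Galt: parent, skip
    visit Napa (parent Lodi)
      Napa–Lodi: parent, skip
      visit Kent (parent Napa)
        visit Hilo (parent Kent)
          Hilo–Kent: parent, skip
        Kent–Napa: parent, skip
    visit Elko (parent Lodi)
      Elko–Lodi: parent, skip
  visit Ashby (parent Galt)
    Ashby–Galt: parent, skip
visit Ione (parent –)
visit Brent (parent –)
  visit Dover (parent Brent)
    Dover–Brent: parent, skip
No non-parent visited neighbor found — the graph is a forest.

No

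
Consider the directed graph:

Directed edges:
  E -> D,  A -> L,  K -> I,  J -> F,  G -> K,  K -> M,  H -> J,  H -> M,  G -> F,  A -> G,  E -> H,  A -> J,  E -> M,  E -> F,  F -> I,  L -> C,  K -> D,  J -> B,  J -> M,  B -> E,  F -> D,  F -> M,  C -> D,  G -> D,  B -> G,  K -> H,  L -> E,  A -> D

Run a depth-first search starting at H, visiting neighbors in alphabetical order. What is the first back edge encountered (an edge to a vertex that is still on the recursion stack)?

E→H

DFS from H (visiting neighbors in alphabetical order); mark gray on enter, black on exit:
H gray
  J gray
    B gray
      E gray
        D gray
        D black
        F gray
          F→D: D black — skip
          I gray
          I black
          M gray
          M black
        F black
        E→H: H is gray → back edge
First back edge: E → H.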